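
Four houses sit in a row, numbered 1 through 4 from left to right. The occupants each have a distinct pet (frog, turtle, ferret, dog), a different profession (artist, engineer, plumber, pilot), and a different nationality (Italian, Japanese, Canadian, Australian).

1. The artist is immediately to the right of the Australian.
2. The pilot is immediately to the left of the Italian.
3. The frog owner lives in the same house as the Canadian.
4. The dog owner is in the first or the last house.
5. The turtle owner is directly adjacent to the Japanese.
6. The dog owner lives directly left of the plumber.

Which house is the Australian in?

The dog owner is in house 1 (clue 6).
By clue 6, the plumber is in house 2.
That leaves Japanese as the nationality for house 1.
Clue 5: the turtle owner is in house 2.
The ferret owner is narrowed to house 3 or 4; consider each.
Placing it in house 4 leads to a contradiction, so it's in house 3.
So house 4 gets frog for pet.
Clue 3: the Canadian is in house 4.
So house 3 gets Australian for nationality.
From clue 1, the artist must be in house 4.
The pilot is in house 1 (clue 2).
That leaves engineer as the profession for house 3.
That leaves Italian as the nationality for house 2.
So: house 1 = dog/pilot/Japanese, house 2 = turtle/plumber/Italian, house 3 = ferret/engineer/Australian, house 4 = frog/artist/Canadian.

3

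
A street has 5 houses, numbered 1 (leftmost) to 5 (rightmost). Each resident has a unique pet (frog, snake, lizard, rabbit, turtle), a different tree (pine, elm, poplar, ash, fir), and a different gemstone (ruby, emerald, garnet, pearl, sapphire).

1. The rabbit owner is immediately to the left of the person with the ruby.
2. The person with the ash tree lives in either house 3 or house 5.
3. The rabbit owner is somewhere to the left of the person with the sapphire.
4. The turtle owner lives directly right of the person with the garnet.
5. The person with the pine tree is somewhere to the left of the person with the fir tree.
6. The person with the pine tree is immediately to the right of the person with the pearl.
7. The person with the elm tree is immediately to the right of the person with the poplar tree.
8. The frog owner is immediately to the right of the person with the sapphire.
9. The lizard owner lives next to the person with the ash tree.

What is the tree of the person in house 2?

That leaves poplar as the tree for house 1.
Clue 7 places the person with the elm tree in house 2.
House 5's gemstone must be emerald (nothing else left).
House 1 gemstone: only garnet fits.
The turtle owner is in house 2 (clue 4).
House 4's pet must be lizard (nothing else left).
House 3 gemstone: only pearl fits.
From clue 6, the person with the pine tree must be in house 4.
That leaves ash as the tree for house 3.
House 5 tree: only fir fits.
The frog owner is narrowed to house 3 or 5; consider each.
Placing it in house 3 leads to a contradiction, so it's in house 5.
By clue 8, the person with the sapphire is in house 4.
The only gemstone still possible for house 2 is ruby.
By clue 1, the rabbit owner is in house 1.
House 3 pet: only snake fits.
So: house 1 = rabbit/poplar/garnet, house 2 = turtle/elm/ruby, house 3 = snake/ash/pearl, house 4 = lizard/pine/sapphire, house 5 = frog/fir/emerald.

elm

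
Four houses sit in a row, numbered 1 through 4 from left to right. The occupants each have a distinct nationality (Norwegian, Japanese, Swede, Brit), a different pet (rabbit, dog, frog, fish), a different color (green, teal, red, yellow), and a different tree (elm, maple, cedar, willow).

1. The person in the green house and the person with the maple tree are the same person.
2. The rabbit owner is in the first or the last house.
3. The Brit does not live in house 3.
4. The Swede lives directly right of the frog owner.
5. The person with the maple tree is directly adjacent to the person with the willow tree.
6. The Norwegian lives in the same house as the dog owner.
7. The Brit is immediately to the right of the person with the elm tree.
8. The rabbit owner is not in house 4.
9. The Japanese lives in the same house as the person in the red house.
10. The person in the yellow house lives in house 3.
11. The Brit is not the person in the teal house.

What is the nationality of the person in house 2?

Brit

The rabbit owner is in house 1 (clue 8).
Clue 10: the person in the yellow house is in house 3.
So house 1 gets Japanese for nationality.
By clue 9, the person in the red house is in house 1.
The Brit is narrowed to house 2 or 4; consider each.
Placing it in house 4 leads to a contradiction, so it's in house 2.
Clue 7 places the person with the elm tree in house 1.
The person in the teal house is in house 4 (clue 11).
So house 2 gets green for color.
So house 3 gets willow for tree.
By clue 1, the person with the maple tree is in house 2.
So house 4 gets cedar for tree.
The Norwegian is narrowed to house 3 or 4; consider each.
Placing it in house 3 leads to a contradiction, so it's in house 4.
The dog owner is in house 4 (clue 6).
House 3 nationality: only Swede fits.
Clue 4: the frog owner is in house 2.
House 3's pet must be fish (nothing else left).
So: house 1 = Japanese/rabbit/red/elm, house 2 = Brit/frog/green/maple, house 3 = Swede/fish/yellow/willow, house 4 = Norwegian/dog/teal/cedar.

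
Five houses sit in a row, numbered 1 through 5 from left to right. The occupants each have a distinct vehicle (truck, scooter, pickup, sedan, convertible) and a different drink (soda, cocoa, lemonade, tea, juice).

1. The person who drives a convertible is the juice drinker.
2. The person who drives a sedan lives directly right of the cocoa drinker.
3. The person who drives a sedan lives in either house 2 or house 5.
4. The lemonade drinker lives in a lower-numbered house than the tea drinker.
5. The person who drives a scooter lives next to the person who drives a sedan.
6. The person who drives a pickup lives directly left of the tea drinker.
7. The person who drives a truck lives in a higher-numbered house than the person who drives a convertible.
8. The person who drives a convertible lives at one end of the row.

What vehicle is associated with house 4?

scooter

Clue 8 places the person who drives a convertible in house 1.
From clue 1, the juice drinker must be in house 1.
The person who drives a sedan is in house 5 (clue 2).
Clue 5 places the person who drives a scooter in house 4.
House 4's drink must be cocoa (nothing else left).
The person who drives a pickup is in house 2 (clue 6).
By clue 6, the tea drinker is in house 3.
So house 3 gets truck for vehicle.
So house 5 gets soda for drink.
House 2 drink: only lemonade fits.
So: house 1 = convertible/juice, house 2 = pickup/lemonade, house 3 = truck/tea, house 4 = scooter/cocoa, house 5 = sedan/soda.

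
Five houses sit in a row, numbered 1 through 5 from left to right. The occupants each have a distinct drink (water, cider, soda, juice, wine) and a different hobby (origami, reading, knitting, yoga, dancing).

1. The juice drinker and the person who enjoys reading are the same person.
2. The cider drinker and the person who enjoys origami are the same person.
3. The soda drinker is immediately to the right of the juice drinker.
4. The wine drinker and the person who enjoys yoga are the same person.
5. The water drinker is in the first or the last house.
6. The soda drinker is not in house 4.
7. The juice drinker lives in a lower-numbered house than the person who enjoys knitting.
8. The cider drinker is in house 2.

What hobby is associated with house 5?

Clue 8 places the cider drinker in house 2.
From clue 2, the person who enjoys origami must be in house 2.
By clue 3, the soda drinker is in house 5.
Clue 3: the juice drinker is in house 4.
Clue 7: the person who enjoys knitting is in house 5.
House 3 drink: only wine fits.
Clue 1 places the person who enjoys reading in house 4.
Clue 4: the person who enjoys yoga is in house 3.
The only drink still possible for house 1 is water.
That leaves dancing as the hobby for house 1.
So: house 1 = water/dancing, house 2 = cider/origami, house 3 = wine/yoga, house 4 = juice/reading, house 5 = soda/knitting.

knitting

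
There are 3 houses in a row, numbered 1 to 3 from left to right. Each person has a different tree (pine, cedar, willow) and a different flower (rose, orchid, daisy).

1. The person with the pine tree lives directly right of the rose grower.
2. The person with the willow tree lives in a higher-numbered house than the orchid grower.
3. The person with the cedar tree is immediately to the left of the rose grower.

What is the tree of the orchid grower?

Clue 3: the person with the cedar tree is in house 1.
Clue 3: the rose grower is in house 2.
House 1's flower must be orchid (nothing else left).
So house 3 gets daisy for flower.
Clue 1: the person with the pine tree is in house 3.
House 2's tree must be willow (nothing else left).
So: house 1 = cedar/orchid, house 2 = willow/rose, house 3 = pine/daisy.

cedar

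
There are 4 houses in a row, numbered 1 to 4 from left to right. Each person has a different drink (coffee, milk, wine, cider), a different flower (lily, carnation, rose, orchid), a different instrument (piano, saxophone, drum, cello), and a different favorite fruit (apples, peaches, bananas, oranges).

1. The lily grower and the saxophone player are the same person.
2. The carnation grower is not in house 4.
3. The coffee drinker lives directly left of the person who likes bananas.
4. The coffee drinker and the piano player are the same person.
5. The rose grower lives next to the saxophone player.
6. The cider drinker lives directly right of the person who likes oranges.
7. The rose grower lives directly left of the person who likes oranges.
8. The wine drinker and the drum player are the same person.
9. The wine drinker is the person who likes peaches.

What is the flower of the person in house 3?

The only flower still possible for house 4 is orchid.
The cider drinker is narrowed to house 3 or 4; consider each.
Placing it in house 3 leads to a contradiction, so it's in house 4.
From clue 6, the person who likes oranges must be in house 3.
Clue 7 places the rose grower in house 2.
So house 4 gets cello for instrument.
That leaves drum as the instrument for house 2.
The wine drinker is in house 2 (clue 8).
From clue 9, the person who likes peaches must be in house 2.
That leaves apples as the favorite fruit for house 1.
House 4 favorite fruit: only bananas fits.
From clue 3, the coffee drinker must be in house 3.
By clue 4, the piano player is in house 3.
House 1 drink: only milk fits.
That leaves saxophone as the instrument for house 1.
Clue 1 places the lily grower in house 1.
House 3's flower must be carnation (nothing else left).
So: house 1 = milk/lily/saxophone/apples, house 2 = wine/rose/drum/peaches, house 3 = coffee/carnation/piano/oranges, house 4 = cider/orchid/cello/bananas.

carnation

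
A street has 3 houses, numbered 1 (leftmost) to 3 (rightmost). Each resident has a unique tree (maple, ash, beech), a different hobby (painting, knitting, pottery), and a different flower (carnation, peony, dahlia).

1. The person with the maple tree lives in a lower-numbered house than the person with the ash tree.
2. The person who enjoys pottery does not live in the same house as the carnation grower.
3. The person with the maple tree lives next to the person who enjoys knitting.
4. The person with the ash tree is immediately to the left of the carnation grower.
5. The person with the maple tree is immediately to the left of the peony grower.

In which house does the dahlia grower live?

Clue 4: the person with the ash tree is in house 2.
The carnation grower is in house 3 (clue 4).
The only tree still possible for house 3 is beech.
So house 1 gets dahlia for flower.
House 2's flower must be peony (nothing else left).
Clue 3 places the person who enjoys knitting in house 2.
House 1's tree must be maple (nothing else left).
House 1 hobby: only pottery fits.
That leaves painting as the hobby for house 3.
So: house 1 = maple/pottery/dahlia, house 2 = ash/knitting/peony, house 3 = beech/painting/carnation.

1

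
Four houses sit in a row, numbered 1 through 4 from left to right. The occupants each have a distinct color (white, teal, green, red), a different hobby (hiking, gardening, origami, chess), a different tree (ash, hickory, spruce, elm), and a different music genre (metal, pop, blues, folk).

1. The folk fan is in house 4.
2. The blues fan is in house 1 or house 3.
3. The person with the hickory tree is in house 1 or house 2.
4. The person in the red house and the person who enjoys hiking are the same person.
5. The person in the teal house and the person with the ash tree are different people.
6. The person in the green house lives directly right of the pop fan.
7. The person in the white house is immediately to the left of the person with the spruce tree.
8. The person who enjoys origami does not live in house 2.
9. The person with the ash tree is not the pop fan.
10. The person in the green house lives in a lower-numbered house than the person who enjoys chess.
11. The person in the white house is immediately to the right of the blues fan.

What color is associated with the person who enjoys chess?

teal

The folk fan is in house 4 (clue 1).
The person in the white house is in house 2 (clue 11).
The blues fan is in house 1 (clue 11).
So house 3 gets green for color.
Clue 6: the pop fan is in house 2.
Clue 7: the person with the spruce tree is in house 3.
Clue 10: the person who enjoys chess is in house 4.
House 2 hobby: only gardening fits.
That leaves origami as the hobby for house 3.
So house 3 gets metal for music genre.
Clue 4: the person in the red house is in house 1.
So house 4 gets teal for color.
House 1 hobby: only hiking fits.
From clue 5, the person with the ash tree must be in house 1.
House 2 tree: only hickory fits.
House 4's tree must be elm (nothing else left).
So: house 1 = red/hiking/ash/blues, house 2 = white/gardening/hickory/pop, house 3 = green/origami/spruce/metal, house 4 = teal/chess/elm/folk.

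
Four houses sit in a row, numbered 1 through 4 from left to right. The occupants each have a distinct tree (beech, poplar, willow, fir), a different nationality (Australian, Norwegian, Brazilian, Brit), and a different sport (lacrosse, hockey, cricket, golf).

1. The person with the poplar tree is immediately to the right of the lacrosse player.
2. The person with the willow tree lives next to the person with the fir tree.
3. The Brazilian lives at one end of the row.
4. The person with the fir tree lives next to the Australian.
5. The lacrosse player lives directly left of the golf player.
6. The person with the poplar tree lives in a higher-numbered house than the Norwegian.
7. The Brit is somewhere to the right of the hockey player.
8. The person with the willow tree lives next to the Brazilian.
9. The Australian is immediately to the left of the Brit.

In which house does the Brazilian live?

The person with the willow tree is narrowed to house 2 or 3; consider each.
Placing it in house 2 leads to a contradiction, so it's in house 3.
From clue 8, the Brazilian must be in house 4.
The only tree still possible for house 1 is beech.
House 2 nationality: only Brit fits.
Clue 7 places the hockey player in house 1.
Clue 9 places the Australian in house 1.
That leaves Norwegian as the nationality for house 3.
The person with the poplar tree is in house 4 (clue 1).
By clue 4, the person with the fir tree is in house 2.
Clue 5 places the golf player in house 4.
That leaves cricket as the sport for house 2.
That leaves lacrosse as the sport for house 3.
So: house 1 = beech/Australian/hockey, house 2 = fir/Brit/cricket, house 3 = willow/Norwegian/lacrosse, house 4 = poplar/Brazilian/golf.

4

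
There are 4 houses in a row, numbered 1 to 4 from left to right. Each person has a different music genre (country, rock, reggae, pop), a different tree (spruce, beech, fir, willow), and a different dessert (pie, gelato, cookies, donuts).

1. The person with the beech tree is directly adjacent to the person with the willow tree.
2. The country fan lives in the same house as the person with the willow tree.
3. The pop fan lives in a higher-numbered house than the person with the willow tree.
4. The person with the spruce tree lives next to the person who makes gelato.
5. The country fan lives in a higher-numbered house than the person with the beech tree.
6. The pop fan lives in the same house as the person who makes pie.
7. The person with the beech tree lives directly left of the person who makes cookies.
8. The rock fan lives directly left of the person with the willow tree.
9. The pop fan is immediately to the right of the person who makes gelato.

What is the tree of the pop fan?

So house 1 gets donuts for dessert.
House 4's dessert must be pie (nothing else left).
Clue 6: the pop fan is in house 4.
Clue 9: the person who makes gelato is in house 3.
The only dessert still possible for house 2 is cookies.
Clue 7: the person with the beech tree is in house 1.
The person with the willow tree is in house 2 (clue 1).
Clue 2 places the country fan in house 2.
From clue 8, the rock fan must be in house 1.
That leaves reggae as the music genre for house 3.
House 3's tree must be fir (nothing else left).
House 4 tree: only spruce fits.
So: house 1 = rock/beech/donuts, house 2 = country/willow/cookies, house 3 = reggae/fir/gelato, house 4 = pop/spruce/pie.

spruce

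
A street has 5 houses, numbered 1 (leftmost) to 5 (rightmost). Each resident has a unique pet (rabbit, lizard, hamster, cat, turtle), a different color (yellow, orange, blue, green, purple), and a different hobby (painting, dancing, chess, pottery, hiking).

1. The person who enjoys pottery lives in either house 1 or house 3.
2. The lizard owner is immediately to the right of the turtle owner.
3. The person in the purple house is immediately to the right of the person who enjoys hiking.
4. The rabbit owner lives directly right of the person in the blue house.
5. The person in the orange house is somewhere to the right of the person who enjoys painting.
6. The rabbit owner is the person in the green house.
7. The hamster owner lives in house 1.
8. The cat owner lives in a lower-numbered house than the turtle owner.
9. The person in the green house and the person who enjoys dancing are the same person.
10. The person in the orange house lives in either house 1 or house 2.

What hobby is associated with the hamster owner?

painting

Clue 7 places the hamster owner in house 1.
By clue 10, the person in the orange house is in house 2.
Clue 5: the person who enjoys painting is in house 1.
House 2's pet must be cat (nothing else left).
That leaves pottery as the hobby for house 3.
The only pet still possible for house 3 is turtle.
So house 1 gets yellow for color.
Clue 2: the lizard owner is in house 4.
The only pet still possible for house 5 is rabbit.
From clue 4, the person in the blue house must be in house 4.
The person in the green house is in house 5 (clue 6).
By clue 9, the person who enjoys dancing is in house 5.
So house 3 gets purple for color.
From clue 3, the person who enjoys hiking must be in house 2.
House 4's hobby must be chess (nothing else left).
So: house 1 = hamster/yellow/painting, house 2 = cat/orange/hiking, house 3 = turtle/purple/pottery, house 4 = lizard/blue/chess, house 5 = rabbit/green/dancing.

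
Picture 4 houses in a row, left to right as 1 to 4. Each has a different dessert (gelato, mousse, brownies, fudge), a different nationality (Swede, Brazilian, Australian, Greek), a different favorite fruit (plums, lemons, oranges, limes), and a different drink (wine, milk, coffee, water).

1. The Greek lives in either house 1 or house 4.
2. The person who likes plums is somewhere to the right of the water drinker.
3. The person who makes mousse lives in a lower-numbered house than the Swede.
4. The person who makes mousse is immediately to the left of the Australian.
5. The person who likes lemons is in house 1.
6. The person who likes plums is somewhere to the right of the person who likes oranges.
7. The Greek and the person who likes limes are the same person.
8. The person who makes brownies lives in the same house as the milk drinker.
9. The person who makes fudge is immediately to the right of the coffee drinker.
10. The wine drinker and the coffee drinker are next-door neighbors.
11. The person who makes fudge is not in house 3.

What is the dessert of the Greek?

By clue 5, the person who likes lemons is in house 1.
House 4 favorite fruit: only limes fits.
The person who likes plums is in house 3 (clue 6).
Clue 6 places the person who likes oranges in house 2.
By clue 7, the Greek is in house 4.
That leaves Brazilian as the nationality for house 1.
The person who makes fudge is narrowed to house 2 or 4; consider each.
Placing it in house 2 leads to a contradiction, so it's in house 4.
From clue 9, the coffee drinker must be in house 3.
The only dessert still possible for house 3 is gelato.
That leaves wine as the drink for house 4.
The person who makes brownies is narrowed to house 1 or 2; consider each.
Placing it in house 1 leads to a contradiction, so it's in house 2.
Clue 8: the milk drinker is in house 2.
That leaves mousse as the dessert for house 1.
House 1's drink must be water (nothing else left).
Clue 4 places the Australian in house 2.
House 3 nationality: only Swede fits.
So: house 1 = mousse/Brazilian/lemons/water, house 2 = brownies/Australian/oranges/milk, house 3 = gelato/Swede/plums/coffee, house 4 = fudge/Greek/limes/wine.

fudge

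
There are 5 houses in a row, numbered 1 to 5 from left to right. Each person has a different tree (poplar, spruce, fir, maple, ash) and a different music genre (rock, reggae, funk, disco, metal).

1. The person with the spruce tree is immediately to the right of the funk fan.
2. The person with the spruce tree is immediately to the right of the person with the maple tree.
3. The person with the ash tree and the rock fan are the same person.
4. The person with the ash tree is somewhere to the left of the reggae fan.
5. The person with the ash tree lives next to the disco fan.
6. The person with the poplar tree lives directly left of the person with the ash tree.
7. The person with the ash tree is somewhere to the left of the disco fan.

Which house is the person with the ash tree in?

The person with the ash tree is narrowed to house 2 or 3 or 4; consider each.
Placing it in house 3 and house 4 leads to a contradiction, so it's in house 2.
The rock fan is in house 2 (clue 3).
Clue 5 places the disco fan in house 3.
From clue 6, the person with the poplar tree must be in house 1.
The person with the spruce tree is in house 5 (clue 1).
Clue 1: the funk fan is in house 4.
Clue 2 places the person with the maple tree in house 4.
So house 3 gets fir for tree.
House 1 music genre: only metal fits.
House 5's music genre must be reggae (nothing else left).
So: house 1 = poplar/metal, house 2 = ash/rock, house 3 = fir/disco, house 4 = maple/funk, house 5 = spruce/reggae.

2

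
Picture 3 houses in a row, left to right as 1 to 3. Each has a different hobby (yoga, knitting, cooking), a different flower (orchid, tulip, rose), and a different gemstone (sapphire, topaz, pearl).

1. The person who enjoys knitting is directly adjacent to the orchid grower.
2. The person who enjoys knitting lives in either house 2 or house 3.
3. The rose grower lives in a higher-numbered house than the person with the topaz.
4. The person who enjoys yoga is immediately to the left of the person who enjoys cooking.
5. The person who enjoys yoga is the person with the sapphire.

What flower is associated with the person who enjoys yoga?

tulip

House 1's hobby must be yoga (nothing else left).
The only gemstone still possible for house 3 is pearl.
The person who enjoys cooking is in house 2 (clue 4).
Clue 5 places the person with the sapphire in house 1.
So house 3 gets knitting for hobby.
House 2 gemstone: only topaz fits.
The orchid grower is in house 2 (clue 1).
Clue 3 places the rose grower in house 3.
So house 1 gets tulip for flower.
So: house 1 = yoga/tulip/sapphire, house 2 = cooking/orchid/topaz, house 3 = knitting/rose/pearl.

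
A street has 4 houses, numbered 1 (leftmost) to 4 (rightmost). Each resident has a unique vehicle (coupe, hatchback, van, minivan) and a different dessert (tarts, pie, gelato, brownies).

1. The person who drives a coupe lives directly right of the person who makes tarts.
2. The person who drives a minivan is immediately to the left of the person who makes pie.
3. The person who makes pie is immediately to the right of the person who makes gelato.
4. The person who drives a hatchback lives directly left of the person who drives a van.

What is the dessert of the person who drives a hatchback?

The person who drives a coupe is narrowed to house 2 or 3 or 4; consider each.
Placing it in house 2 and house 3 leads to a contradiction, so it's in house 4.
The person who makes tarts is in house 3 (clue 1).
From clue 3, the person who makes pie must be in house 2.
From clue 3, the person who makes gelato must be in house 1.
House 4's dessert must be brownies (nothing else left).
From clue 2, the person who drives a minivan must be in house 1.
House 3 vehicle: only van fits.
So house 2 gets hatchback for vehicle.
So: house 1 = minivan/gelato, house 2 = hatchback/pie, house 3 = van/tarts, house 4 = coupe/brownies.

pie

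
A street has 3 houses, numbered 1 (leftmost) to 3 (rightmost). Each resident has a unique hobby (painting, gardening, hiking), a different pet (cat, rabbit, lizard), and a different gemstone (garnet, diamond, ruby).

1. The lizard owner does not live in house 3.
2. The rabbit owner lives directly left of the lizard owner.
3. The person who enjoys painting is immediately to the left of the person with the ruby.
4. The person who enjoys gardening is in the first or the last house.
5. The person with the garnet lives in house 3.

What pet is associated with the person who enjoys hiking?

From clue 2, the rabbit owner must be in house 1.
The lizard owner is in house 2 (clue 2).
From clue 5, the person with the garnet must be in house 3.
House 3 pet: only cat fits.
That leaves diamond as the gemstone for house 1.
House 2 gemstone: only ruby fits.
From clue 3, the person who enjoys painting must be in house 1.
The only hobby still possible for house 2 is hiking.
House 3 hobby: only gardening fits.
So: house 1 = painting/rabbit/diamond, house 2 = hiking/lizard/ruby, house 3 = gardening/cat/garnet.

lizard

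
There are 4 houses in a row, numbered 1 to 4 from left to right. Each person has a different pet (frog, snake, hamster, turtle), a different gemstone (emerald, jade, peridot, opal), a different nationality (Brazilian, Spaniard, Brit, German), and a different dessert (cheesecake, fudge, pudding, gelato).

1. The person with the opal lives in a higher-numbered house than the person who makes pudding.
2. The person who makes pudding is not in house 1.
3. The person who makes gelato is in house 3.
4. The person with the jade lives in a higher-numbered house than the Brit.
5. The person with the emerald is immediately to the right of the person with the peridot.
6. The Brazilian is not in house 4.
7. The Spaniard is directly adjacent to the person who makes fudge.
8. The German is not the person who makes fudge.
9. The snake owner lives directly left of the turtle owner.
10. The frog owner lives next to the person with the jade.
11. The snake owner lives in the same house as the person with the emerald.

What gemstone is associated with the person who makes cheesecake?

opal

The person who makes gelato is in house 3 (clue 3).
House 1's gemstone must be peridot (nothing else left).
From clue 5, the person with the emerald must be in house 2.
By clue 11, the snake owner is in house 2.
That leaves German as the nationality for house 4.
So house 2 gets pudding for dessert.
From clue 8, the person who makes fudge must be in house 1.
From clue 9, the turtle owner must be in house 3.
So house 1 gets hamster for pet.
House 4 pet: only frog fits.
The only dessert still possible for house 4 is cheesecake.
From clue 7, the Spaniard must be in house 2.
The person with the jade is in house 3 (clue 10).
House 4 gemstone: only opal fits.
The Brit is in house 1 (clue 4).
That leaves Brazilian as the nationality for house 3.
So: house 1 = hamster/peridot/Brit/fudge, house 2 = snake/emerald/Spaniard/pudding, house 3 = turtle/jade/Brazilian/gelato, house 4 = frog/opal/German/cheesecake.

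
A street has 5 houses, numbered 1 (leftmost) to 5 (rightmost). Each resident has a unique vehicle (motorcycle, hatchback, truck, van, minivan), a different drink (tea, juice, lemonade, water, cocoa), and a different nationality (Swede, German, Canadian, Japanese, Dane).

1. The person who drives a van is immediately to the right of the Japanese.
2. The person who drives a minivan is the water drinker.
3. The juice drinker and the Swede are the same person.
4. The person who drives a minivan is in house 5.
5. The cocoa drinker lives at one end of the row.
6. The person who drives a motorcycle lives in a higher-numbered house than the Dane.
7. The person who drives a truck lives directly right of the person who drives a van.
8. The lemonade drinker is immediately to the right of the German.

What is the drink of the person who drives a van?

tea

The person who drives a minivan is in house 5 (clue 4).
So house 1 gets hatchback for vehicle.
By clue 2, the water drinker is in house 5.
That leaves cocoa as the drink for house 1.
House 5's nationality must be Canadian (nothing else left).
That leaves Swede as the nationality for house 4.
By clue 3, the juice drinker is in house 4.
So house 3 gets Dane for nationality.
From clue 6, the person who drives a motorcycle must be in house 4.
That leaves van as the vehicle for house 2.
The only vehicle still possible for house 3 is truck.
Clue 1 places the Japanese in house 1.
House 2's nationality must be German (nothing else left).
Clue 8: the lemonade drinker is in house 3.
So house 2 gets tea for drink.
So: house 1 = hatchback/cocoa/Japanese, house 2 = van/tea/German, house 3 = truck/lemonade/Dane, house 4 = motorcycle/juice/Swede, house 5 = minivan/water/Canadian.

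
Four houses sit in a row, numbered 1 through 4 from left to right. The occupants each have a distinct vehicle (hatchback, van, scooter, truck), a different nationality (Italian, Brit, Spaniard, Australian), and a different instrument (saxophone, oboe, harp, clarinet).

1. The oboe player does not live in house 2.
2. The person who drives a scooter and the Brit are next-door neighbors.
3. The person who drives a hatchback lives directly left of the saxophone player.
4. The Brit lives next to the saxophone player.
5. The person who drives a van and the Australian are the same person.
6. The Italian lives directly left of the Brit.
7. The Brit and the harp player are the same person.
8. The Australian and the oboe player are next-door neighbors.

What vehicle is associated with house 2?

The person who drives a hatchback is narrowed to house 1 or 2 or 3; consider each.
Placing it in house 1 and house 3 leads to a contradiction, so it's in house 2.
By clue 3, the saxophone player is in house 3.
Clue 8 places the Australian in house 3.
By clue 8, the oboe player is in house 4.
That leaves clarinet as the instrument for house 1.
So house 2 gets harp for instrument.
By clue 5, the person who drives a van is in house 3.
By clue 6, the Brit is in house 2.
House 1 vehicle: only scooter fits.
House 4's vehicle must be truck (nothing else left).
That leaves Italian as the nationality for house 1.
That leaves Spaniard as the nationality for house 4.
So: house 1 = scooter/Italian/clarinet, house 2 = hatchback/Brit/harp, house 3 = van/Australian/saxophone, house 4 = truck/Spaniard/oboe.

hatchback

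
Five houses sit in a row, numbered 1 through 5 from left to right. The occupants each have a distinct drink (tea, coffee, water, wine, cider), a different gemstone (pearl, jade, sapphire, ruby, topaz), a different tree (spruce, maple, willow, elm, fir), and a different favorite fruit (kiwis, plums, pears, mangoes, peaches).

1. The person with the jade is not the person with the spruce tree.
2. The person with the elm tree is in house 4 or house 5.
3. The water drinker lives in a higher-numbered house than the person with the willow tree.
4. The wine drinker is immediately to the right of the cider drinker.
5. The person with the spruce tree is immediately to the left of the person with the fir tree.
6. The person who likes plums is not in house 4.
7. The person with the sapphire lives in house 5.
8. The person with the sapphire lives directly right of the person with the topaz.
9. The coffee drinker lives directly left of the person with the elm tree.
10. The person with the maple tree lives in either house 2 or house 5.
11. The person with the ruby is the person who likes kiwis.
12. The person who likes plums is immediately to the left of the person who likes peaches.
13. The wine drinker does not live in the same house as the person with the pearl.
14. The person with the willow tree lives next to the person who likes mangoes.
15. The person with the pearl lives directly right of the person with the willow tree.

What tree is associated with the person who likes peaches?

Clue 7: the person with the sapphire is in house 5.
Clue 8 places the person with the topaz in house 4.
House 5 favorite fruit: only pears fits.
The only favorite fruit still possible for house 4 is peaches.
From clue 12, the person who likes plums must be in house 3.
The coffee drinker is narrowed to house 3 or 4; consider each.
Placing it in house 4 leads to a contradiction, so it's in house 3.
By clue 9, the person with the elm tree is in house 4.
House 3's tree must be fir (nothing else left).
So house 5 gets maple for tree.
Clue 5: the person with the spruce tree is in house 2.
That leaves willow as the tree for house 1.
Clue 14: the person who likes mangoes is in house 2.
From clue 15, the person with the pearl must be in house 2.
The only gemstone still possible for house 1 is ruby.
House 3's gemstone must be jade (nothing else left).
The only favorite fruit still possible for house 1 is kiwis.
Clue 13: the wine drinker is in house 5.
From clue 4, the cider drinker must be in house 4.
The only drink still possible for house 1 is tea.
House 2 drink: only water fits.
So: house 1 = tea/ruby/willow/kiwis, house 2 = water/pearl/spruce/mangoes, house 3 = coffee/jade/fir/plums, house 4 = cider/topaz/elm/peaches, house 5 = wine/sapphire/maple/pears.

elm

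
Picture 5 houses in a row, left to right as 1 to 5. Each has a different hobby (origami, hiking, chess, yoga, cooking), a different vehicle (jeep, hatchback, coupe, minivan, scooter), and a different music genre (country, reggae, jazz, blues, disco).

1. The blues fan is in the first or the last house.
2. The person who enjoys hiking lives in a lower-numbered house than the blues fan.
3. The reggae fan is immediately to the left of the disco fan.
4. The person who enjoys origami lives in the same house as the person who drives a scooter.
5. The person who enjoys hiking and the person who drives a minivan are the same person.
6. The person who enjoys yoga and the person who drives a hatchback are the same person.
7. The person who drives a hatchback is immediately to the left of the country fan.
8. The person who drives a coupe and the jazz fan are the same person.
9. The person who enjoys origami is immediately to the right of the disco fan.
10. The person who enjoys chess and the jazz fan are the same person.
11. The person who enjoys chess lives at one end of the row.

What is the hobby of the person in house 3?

Clue 2 places the blues fan in house 5.
Clue 10 places the person who enjoys chess in house 1.
The jazz fan is in house 1 (clue 10).
Clue 8: the person who drives a coupe is in house 1.
House 2 music genre: only reggae fits.
Clue 3 places the disco fan in house 3.
The person who enjoys origami is in house 4 (clue 9).
The only hobby still possible for house 5 is cooking.
So house 4 gets country for music genre.
Clue 4 places the person who drives a scooter in house 4.
Clue 7: the person who drives a hatchback is in house 3.
House 2's vehicle must be minivan (nothing else left).
The only vehicle still possible for house 5 is jeep.
By clue 5, the person who enjoys hiking is in house 2.
The person who enjoys yoga is in house 3 (clue 6).
So: house 1 = chess/coupe/jazz, house 2 = hiking/minivan/reggae, house 3 = yoga/hatchback/disco, house 4 = origami/scooter/country, house 5 = cooking/jeep/blues.

yoga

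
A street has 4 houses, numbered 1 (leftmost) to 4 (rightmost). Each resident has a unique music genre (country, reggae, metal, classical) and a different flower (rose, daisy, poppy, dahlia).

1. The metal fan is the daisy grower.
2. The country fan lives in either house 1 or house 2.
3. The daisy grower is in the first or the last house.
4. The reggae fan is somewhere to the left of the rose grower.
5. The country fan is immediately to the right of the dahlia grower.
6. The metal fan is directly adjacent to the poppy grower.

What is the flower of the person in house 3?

From clue 5, the country fan must be in house 2.
Clue 5: the dahlia grower is in house 1.
From clue 1, the metal fan must be in house 4.
Clue 6 places the poppy grower in house 3.
That leaves rose as the flower for house 2.
So house 4 gets daisy for flower.
The reggae fan is in house 1 (clue 4).
House 3 music genre: only classical fits.
So: house 1 = reggae/dahlia, house 2 = country/rose, house 3 = classical/poppy, house 4 = metal/daisy.

poppy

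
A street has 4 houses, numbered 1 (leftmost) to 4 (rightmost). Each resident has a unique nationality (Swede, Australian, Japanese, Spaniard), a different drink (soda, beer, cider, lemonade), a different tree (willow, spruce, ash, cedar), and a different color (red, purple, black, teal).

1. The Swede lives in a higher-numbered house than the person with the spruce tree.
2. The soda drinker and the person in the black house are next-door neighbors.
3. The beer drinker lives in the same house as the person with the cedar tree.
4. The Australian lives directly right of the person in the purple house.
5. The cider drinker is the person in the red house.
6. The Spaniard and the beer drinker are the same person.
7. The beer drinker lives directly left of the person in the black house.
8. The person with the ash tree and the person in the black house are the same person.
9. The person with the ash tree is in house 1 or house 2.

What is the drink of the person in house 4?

The person with the ash tree is in house 2 (clue 9).
By clue 8, the person in the black house is in house 2.
That leaves willow as the tree for house 4.
From clue 7, the beer drinker must be in house 1.
The only drink still possible for house 2 is lemonade.
That leaves cider as the drink for house 4.
From clue 3, the person with the cedar tree must be in house 1.
The person in the red house is in house 4 (clue 5).
By clue 6, the Spaniard is in house 1.
That leaves soda as the drink for house 3.
The only tree still possible for house 3 is spruce.
From clue 1, the Swede must be in house 4.
House 2 nationality: only Australian fits.
That leaves Japanese as the nationality for house 3.
Clue 4: the person in the purple house is in house 1.
House 3's color must be teal (nothing else left).
So: house 1 = Spaniard/beer/cedar/purple, house 2 = Australian/lemonade/ash/black, house 3 = Japanese/soda/spruce/teal, house 4 = Swede/cider/willow/red.

cider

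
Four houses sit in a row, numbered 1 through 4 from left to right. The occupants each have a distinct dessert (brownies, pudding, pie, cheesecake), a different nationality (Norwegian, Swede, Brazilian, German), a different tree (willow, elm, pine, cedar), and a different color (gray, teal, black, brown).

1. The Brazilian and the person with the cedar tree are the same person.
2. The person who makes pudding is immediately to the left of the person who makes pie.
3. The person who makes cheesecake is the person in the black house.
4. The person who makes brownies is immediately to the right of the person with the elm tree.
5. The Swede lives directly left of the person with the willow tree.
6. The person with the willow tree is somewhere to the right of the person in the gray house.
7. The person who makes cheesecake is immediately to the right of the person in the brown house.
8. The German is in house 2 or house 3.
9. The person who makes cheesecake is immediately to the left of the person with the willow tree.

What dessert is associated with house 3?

House 1's dessert must be pudding (nothing else left).
Clue 2 places the person who makes pie in house 2.
House 3 dessert: only cheesecake fits.
House 4 dessert: only brownies fits.
House 4's color must be teal (nothing else left).
From clue 3, the person in the black house must be in house 3.
The person with the elm tree is in house 3 (clue 4).
By clue 7, the person in the brown house is in house 2.
Clue 9: the person with the willow tree is in house 4.
The only color still possible for house 1 is gray.
By clue 5, the Swede is in house 3.
The only nationality still possible for house 2 is German.
The only nationality still possible for house 4 is Norwegian.
Clue 1 places the person with the cedar tree in house 1.
House 1 nationality: only Brazilian fits.
That leaves pine as the tree for house 2.
So: house 1 = pudding/Brazilian/cedar/gray, house 2 = pie/German/pine/brown, house 3 = cheesecake/Swede/elm/black, house 4 = brownies/Norwegian/willow/teal.

cheesecake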